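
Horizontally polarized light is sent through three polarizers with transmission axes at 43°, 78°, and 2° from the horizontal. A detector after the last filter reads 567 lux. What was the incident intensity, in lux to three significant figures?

I₀ ≈ 2.70e4 lux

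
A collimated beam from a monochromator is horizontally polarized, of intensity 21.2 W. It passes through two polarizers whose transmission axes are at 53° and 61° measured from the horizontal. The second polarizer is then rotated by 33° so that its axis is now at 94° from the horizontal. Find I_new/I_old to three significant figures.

Before rotation:
I₁ = I₀ cos²(53° − 0°) = I₀ cos²(53°) = 0.3622 I₀.
I₂ = I₁ cos²(61° − 53°) = 0.3622 I₀ · cos²(8°) = 0.3552 I₀.
After rotation:
I₁ = I₀ cos²(53° − 0°) = I₀ cos²(53°) = 0.3622 I₀.
I₂ = I₁ cos²(94° − 53°) = 0.3622 I₀ · cos²(41°) = 0.2063 I₀.
Ratio = 0.2063 / 0.3552 = 0.5808.

I_new/I_old ≈ 0.581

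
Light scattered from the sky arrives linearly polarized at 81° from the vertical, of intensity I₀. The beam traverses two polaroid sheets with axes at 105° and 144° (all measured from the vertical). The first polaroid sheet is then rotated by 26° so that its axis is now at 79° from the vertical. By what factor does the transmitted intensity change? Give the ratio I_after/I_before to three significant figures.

Before rotation:
By Malus's law, I₁ = I₀ cos²(105° − 81°) = I₀ cos²(24°) = 0.8346 I₀.
I₂ = I₁ cos²(144° − 105°) = 0.8346 I₀ · cos²(39°) = 0.504 I₀.
After rotation:
I₁ = I₀ cos²(79° − 81°) = I₀ cos²(2°) = 0.9988 I₀.
I₂ = I₁ cos²(144° − 79°) = 0.9988 I₀ · cos²(65°) = 0.1784 I₀.
Ratio = 0.1784 / 0.504 = 0.3539.

I_new/I_old ≈ 0.354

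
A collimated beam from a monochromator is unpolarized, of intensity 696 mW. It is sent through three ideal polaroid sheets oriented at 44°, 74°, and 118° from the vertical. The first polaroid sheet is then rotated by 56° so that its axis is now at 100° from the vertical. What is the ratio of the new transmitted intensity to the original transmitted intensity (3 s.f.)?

Before rotation:
Unpolarized light through the first polarizer → I₁ = ½ I₀, now polarized at 44°.
I₂ = I₁ cos²(74° − 44°) = 0.5 I₀ · cos²(30°) = 0.375 I₀.
I₃ = I₂ cos²(118° − 74°) = 0.375 I₀ · cos²(44°) = 0.194 I₀.
After rotation:
Unpolarized light through the first polarizer → I₁ = ½ I₀, now polarized at 100°.
I₂ = I₁ cos²(74° − 100°) = 0.5 I₀ · cos²(26°) = 0.4039 I₀.
I₃ = I₂ cos²(118° − 74°) = 0.4039 I₀ · cos²(44°) = 0.209 I₀.
Ratio = 0.209 / 0.194 = 1.077.

I_new/I_old ≈ 1.08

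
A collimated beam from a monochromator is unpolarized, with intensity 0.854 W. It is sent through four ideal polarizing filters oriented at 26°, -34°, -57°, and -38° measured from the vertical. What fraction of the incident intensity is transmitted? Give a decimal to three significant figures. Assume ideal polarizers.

I/I₀ ≈ 0.0947

Unpolarized light through the first polarizer → I₁ = 0.854 W/2 = 0.427 W, polarized at 26°.
I₂ = I₁ · cos²(60°) = 0.427 · 0.25 = 0.1068 W.
I₃ = I₂ · cos²(23°) = 0.1068 · 0.8473 = 0.09045 W.
I₄ = I₃ · cos²(19°) = 0.09045 · 0.894 = 0.08086 W.
Transmitted fraction = 0.09469.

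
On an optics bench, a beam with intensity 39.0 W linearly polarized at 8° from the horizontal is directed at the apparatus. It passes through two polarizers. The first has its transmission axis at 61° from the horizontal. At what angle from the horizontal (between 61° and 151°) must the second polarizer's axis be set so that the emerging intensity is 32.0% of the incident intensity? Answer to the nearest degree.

θ ≈ 81°

By Malus's law, I₁ = I₀ cos²(61° − 8°) = I₀ cos²(53°) = 0.3622 I₀.
Need I₂/I₀ = 0.32, so cos²(θ − 61°) = 0.32 / 0.3622 = 0.8835.
θ − 61° = arccos(√0.8835) = 20.0°, giving θ ≈ 61 + 20.0 = 81.0°.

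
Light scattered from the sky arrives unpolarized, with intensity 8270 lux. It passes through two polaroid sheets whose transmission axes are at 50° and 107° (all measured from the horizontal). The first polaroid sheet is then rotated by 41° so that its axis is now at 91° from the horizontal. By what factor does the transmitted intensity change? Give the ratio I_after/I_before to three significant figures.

I_new/I_old ≈ 3.12

Before rotation:
Unpolarized light through the first polarizer → I₁ = ½ I₀, now polarized at 50°.
I₂ = I₁ cos²(107° − 50°) = 0.5 I₀ · cos²(57°) = 0.1483 I₀.
After rotation:
Unpolarized light through the first polarizer → I₁ = ½ I₀, now polarized at 91°.
I₂ = I₁ cos²(107° − 91°) = 0.5 I₀ · cos²(16°) = 0.462 I₀.
Ratio = 0.462 / 0.1483 = 3.115.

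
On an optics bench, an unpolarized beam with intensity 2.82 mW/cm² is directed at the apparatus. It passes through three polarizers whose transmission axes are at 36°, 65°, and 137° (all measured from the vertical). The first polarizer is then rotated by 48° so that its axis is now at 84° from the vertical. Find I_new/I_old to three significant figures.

Before rotation:
Unpolarized light through the first polarizer → I₁ = ½ I₀, now polarized at 36°.
I₂ = I₁ cos²(65° − 36°) = 0.5 I₀ · cos²(29°) = 0.3825 I₀.
I₃ = I₂ cos²(137° − 65°) = 0.3825 I₀ · cos²(72°) = 0.03652 I₀.
After rotation:
Unpolarized light through the first polarizer → I₁ = ½ I₀, now polarized at 84°.
I₂ = I₁ cos²(65° − 84°) = 0.5 I₀ · cos²(19°) = 0.447 I₀.
I₃ = I₂ cos²(137° − 65°) = 0.447 I₀ · cos²(72°) = 0.04268 I₀.
Ratio = 0.04268 / 0.03652 = 1.169.

I_new/I_old ≈ 1.17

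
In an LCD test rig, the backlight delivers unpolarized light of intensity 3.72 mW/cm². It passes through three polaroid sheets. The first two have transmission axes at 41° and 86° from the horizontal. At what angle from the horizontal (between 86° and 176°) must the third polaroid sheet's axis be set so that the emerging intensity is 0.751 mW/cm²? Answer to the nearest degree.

θ ≈ 112°

Unpolarized light through the first polarizer → I₁ = ½ I₀, now polarized at 41°.
I₂ = I₁ cos²(86° − 41°) = 0.5 I₀ · cos²(45°) = 0.25 I₀.
Target fraction: 0.751 / 3.72 mW/cm² = 0.2019 of I₀.
Need I₃/I₀ = 0.2019, so cos²(θ − 86°) = 0.2019 / 0.25 = 0.8075.
θ − 86° = arccos(√0.8075) = 26.0°, giving θ ≈ 86 + 26.0 = 112.0°.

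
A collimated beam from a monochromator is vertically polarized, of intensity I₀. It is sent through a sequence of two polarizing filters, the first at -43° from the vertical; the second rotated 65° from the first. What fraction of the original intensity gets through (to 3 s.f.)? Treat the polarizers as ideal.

By Malus's law, I₁ = I₀ cos²(-43° − 0°) = I₀ cos²(43°) = 0.5349 I₀.
I₂ = I₁ cos²(65°) = 0.5349 · 0.1786 I₀ = 0.09553 I₀.
Transmitted fraction = 0.09553.

≈ 0.0955 I₀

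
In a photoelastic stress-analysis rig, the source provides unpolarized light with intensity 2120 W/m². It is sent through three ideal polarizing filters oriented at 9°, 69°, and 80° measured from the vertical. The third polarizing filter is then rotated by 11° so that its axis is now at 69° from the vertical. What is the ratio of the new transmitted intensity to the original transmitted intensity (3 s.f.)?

Before rotation:
Unpolarized light through the first polarizer → I₁ = ½ I₀, now polarized at 9°.
I₂ = I₁ cos²(69° − 9°) = 0.5 I₀ · cos²(60°) = 0.125 I₀.
I₃ = I₂ cos²(80° − 69°) = 0.125 I₀ · cos²(11°) = 0.1204 I₀.
After rotation:
Unpolarized light through the first polarizer → I₁ = ½ I₀, now polarized at 9°.
I₂ = I₁ cos²(69° − 9°) = 0.5 I₀ · cos²(60°) = 0.125 I₀.
I₃ = I₂ cos²(69° − 69°) = 0.125 I₀ · cos²(0°) = 0.125 I₀.
Ratio = 0.125 / 0.1204 = 1.038.

I_new/I_old ≈ 1.04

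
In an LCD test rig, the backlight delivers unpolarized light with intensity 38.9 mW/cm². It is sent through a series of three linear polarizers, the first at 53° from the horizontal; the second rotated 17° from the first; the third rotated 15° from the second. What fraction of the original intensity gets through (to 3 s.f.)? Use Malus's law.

Unpolarized light through the first polarizer → I₁ = 38.9 mW/cm²/2 = 19.45 mW/cm², polarized at 53°.
I₂ = I₁ · cos²(17°) = 19.45 · 0.9145 = 17.79 mW/cm².
I₃ = I₂ · cos²(15°) = 17.79 · 0.933 = 16.6 mW/cm².
Transmitted fraction = 0.4266.

I/I₀ ≈ 0.427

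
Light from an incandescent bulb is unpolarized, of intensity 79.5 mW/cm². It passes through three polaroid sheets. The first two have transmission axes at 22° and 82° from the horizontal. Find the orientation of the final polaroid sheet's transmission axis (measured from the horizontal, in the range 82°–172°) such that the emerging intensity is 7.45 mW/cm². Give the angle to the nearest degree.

Unpolarized light through the first polarizer → I₁ = ½ I₀, now polarized at 22°.
I₂ = I₁ cos²(82° − 22°) = 0.5 I₀ · cos²(60°) = 0.125 I₀.
Target fraction: 7.45 / 79.5 mW/cm² = 0.09371 of I₀.
Need I₃/I₀ = 0.09371, so cos²(θ − 82°) = 0.09371 / 0.125 = 0.7497.
θ − 82° = arccos(√0.7497) = 30.0°, giving θ ≈ 82 + 30.0 = 112.0°.

θ ≈ 112°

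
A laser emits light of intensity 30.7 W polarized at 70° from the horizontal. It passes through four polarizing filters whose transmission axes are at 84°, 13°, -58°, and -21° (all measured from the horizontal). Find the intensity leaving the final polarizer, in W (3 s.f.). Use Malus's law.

I ≈ 0.207 W

By Malus's law, I₁ = 30.7 W · cos²(14°) = 28.9 W.
I₂ = I₁ · cos²(71°) = 28.9 · 0.106 = 3.064 W.
I₃ = I₂ · cos²(71°) = 3.064 · 0.106 = 0.3247 W.
I₄ = I₃ · cos²(37°) = 0.3247 · 0.6378 = 0.2071 W.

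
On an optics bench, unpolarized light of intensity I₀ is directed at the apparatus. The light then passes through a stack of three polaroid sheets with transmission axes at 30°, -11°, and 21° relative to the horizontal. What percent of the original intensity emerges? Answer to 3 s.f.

≈ 20.5%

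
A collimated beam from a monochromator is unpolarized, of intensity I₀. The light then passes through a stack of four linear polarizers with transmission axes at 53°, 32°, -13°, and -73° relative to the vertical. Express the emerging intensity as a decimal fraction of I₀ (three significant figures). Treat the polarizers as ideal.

≈ 0.0545 I₀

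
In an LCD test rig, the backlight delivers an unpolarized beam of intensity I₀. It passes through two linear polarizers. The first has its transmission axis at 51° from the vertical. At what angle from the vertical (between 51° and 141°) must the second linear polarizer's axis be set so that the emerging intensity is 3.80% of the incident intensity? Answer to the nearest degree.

θ ≈ 125°

Unpolarized light through the first polarizer → I₁ = ½ I₀, now polarized at 51°.
Need I₂/I₀ = 0.038, so cos²(θ − 51°) = 0.038 / 0.5 = 0.076.
θ − 51° = arccos(√0.076) = 74.0°, giving θ ≈ 51 + 74.0 = 125.0°.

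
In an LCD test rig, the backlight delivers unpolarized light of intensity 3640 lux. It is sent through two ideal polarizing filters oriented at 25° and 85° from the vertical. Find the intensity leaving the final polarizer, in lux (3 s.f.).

I ≈ 455 lux

Unpolarized light through the first polarizer → I₁ = 3640 lux/2 = 1820 lux, polarized at 25°.
I₂ = I₁ · cos²(60°) = 1820 · 0.25 = 455 lux.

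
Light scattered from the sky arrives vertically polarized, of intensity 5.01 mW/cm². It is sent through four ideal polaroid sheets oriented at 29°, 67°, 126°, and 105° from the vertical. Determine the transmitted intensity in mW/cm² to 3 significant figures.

I₁ = 5.01 mW/cm² · cos²(29°) = 3.832 mW/cm².
I₂ = I₁ · cos²(38°) = 3.832 · 0.621 = 2.38 mW/cm².
I₃ = I₂ · cos²(59°) = 2.38 · 0.2653 = 0.6313 mW/cm².
I₄ = I₃ · cos²(21°) = 0.6313 · 0.8716 = 0.5502 mW/cm².

I ≈ 0.550 mW/cm²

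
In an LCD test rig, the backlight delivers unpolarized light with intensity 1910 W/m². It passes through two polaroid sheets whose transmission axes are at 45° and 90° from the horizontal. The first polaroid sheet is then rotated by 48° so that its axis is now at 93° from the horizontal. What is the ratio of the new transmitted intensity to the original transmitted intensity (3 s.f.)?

I_new/I_old ≈ 1.99

Before rotation:
Unpolarized light through the first polarizer → I₁ = ½ I₀, now polarized at 45°.
I₂ = I₁ cos²(90° − 45°) = 0.5 I₀ · cos²(45°) = 0.25 I₀.
After rotation:
Unpolarized light through the first polarizer → I₁ = ½ I₀, now polarized at 93°.
I₂ = I₁ cos²(90° − 93°) = 0.5 I₀ · cos²(3°) = 0.4986 I₀.
Ratio = 0.4986 / 0.25 = 1.995.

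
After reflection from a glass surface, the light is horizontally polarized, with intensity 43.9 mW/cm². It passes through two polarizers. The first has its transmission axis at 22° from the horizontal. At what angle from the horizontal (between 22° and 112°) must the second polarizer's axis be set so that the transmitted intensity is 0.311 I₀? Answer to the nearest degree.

I₁ = I₀ cos²(22° − 0°) = I₀ cos²(22°) = 0.8597 I₀.
Need I₂/I₀ = 0.311, so cos²(θ − 22°) = 0.311 / 0.8597 = 0.3618.
θ − 22° = arccos(√0.3618) = 53.0°, giving θ ≈ 22 + 53.0 = 75.0°.

θ ≈ 75°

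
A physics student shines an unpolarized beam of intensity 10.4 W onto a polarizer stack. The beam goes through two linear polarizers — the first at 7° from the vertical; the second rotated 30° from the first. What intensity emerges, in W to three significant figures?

I ≈ 3.90 W

Unpolarized light through the first polarizer → I₁ = 10.4 W/2 = 5.2 W, polarized at 7°.
I₂ = I₁ · cos²(30°) = 5.2 · 0.75 = 3.9 W.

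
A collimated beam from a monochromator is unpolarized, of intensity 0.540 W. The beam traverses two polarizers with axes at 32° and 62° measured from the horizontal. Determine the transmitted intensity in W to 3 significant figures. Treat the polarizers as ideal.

I ≈ 0.203 W

Unpolarized light through the first polarizer → I₁ = 0.540 W/2 = 0.27 W, polarized at 32°.
I₂ = I₁ · cos²(30°) = 0.27 · 0.75 = 0.2025 W.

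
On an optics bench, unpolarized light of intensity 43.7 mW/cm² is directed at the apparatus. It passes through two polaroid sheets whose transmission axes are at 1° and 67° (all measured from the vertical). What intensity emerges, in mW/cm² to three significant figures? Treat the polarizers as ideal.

Unpolarized light through the first polarizer → I₁ = 43.7 mW/cm²/2 = 21.85 mW/cm², polarized at 1°.
I₂ = I₁ · cos²(66°) = 21.85 · 0.1654 = 3.615 mW/cm².

I ≈ 3.61 mW/cm²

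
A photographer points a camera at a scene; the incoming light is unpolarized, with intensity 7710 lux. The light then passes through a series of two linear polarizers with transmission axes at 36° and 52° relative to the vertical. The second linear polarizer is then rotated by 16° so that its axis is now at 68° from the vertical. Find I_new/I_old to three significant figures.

I_new/I_old ≈ 0.778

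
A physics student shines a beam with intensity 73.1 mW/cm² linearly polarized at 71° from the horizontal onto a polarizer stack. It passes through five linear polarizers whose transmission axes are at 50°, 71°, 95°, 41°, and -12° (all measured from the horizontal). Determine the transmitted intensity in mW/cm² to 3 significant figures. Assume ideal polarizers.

I ≈ 5.80 mW/cm²

By Malus's law, I₁ = 73.1 mW/cm² · cos²(21°) = 63.71 mW/cm².
I₂ = I₁ · cos²(21°) = 63.71 · 0.8716 = 55.53 mW/cm².
I₃ = I₂ · cos²(24°) = 55.53 · 0.8346 = 46.34 mW/cm².
I₄ = I₃ · cos²(54°) = 46.34 · 0.3455 = 16.01 mW/cm².
I₅ = I₄ · cos²(53°) = 16.01 · 0.3622 = 5.799 mW/cm².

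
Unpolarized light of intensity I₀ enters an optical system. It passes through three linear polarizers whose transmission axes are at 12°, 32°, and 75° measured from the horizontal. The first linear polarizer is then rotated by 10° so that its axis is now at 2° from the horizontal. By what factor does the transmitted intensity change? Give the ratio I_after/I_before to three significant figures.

Before rotation:
Unpolarized light through the first polarizer → I₁ = ½ I₀, now polarized at 12°.
I₂ = I₁ cos²(32° − 12°) = 0.5 I₀ · cos²(20°) = 0.4415 I₀.
I₃ = I₂ cos²(75° − 32°) = 0.4415 I₀ · cos²(43°) = 0.2362 I₀.
After rotation:
Unpolarized light through the first polarizer → I₁ = ½ I₀, now polarized at 2°.
I₂ = I₁ cos²(32° − 2°) = 0.5 I₀ · cos²(30°) = 0.375 I₀.
I₃ = I₂ cos²(75° − 32°) = 0.375 I₀ · cos²(43°) = 0.2006 I₀.
Ratio = 0.2006 / 0.2362 = 0.8494.

I_new/I_old ≈ 0.849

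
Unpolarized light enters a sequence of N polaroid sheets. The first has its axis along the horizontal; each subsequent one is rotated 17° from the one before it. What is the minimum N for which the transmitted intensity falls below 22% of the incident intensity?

N = 11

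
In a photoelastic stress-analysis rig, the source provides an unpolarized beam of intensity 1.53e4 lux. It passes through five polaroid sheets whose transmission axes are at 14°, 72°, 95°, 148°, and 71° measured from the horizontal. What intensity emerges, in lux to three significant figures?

Unpolarized light through the first polarizer → I₁ = 1.53e4 lux/2 = 7650 lux, polarized at 14°.
I₂ = I₁ · cos²(58°) = 7650 · 0.2808 = 2148 lux.
I₃ = I₂ · cos²(23°) = 2148 · 0.8473 = 1820 lux.
I₄ = I₃ · cos²(53°) = 1820 · 0.3622 = 659.3 lux.
I₅ = I₄ · cos²(77°) = 659.3 · 0.0506 = 33.36 lux.

I ≈ 33.4 lux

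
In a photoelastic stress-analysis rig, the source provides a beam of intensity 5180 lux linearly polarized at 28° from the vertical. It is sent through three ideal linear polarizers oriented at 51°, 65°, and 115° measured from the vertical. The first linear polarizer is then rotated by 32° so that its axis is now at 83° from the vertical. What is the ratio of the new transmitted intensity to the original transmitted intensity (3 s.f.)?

Before rotation:
I₁ = I₀ cos²(51° − 28°) = I₀ cos²(23°) = 0.8473 I₀.
I₂ = I₁ cos²(65° − 51°) = 0.8473 I₀ · cos²(14°) = 0.7977 I₀.
I₃ = I₂ cos²(115° − 65°) = 0.7977 I₀ · cos²(50°) = 0.3296 I₀.
After rotation:
I₁ = I₀ cos²(83° − 28°) = I₀ cos²(55°) = 0.329 I₀.
I₂ = I₁ cos²(65° − 83°) = 0.329 I₀ · cos²(18°) = 0.2976 I₀.
I₃ = I₂ cos²(115° − 65°) = 0.2976 I₀ · cos²(50°) = 0.123 I₀.
Ratio = 0.123 / 0.3296 = 0.373.

I_new/I_old ≈ 0.373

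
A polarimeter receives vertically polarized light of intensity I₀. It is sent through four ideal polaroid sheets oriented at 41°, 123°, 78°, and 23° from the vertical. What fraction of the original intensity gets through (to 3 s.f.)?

≈ 0.00181 I₀

By Malus's law, I₁ = I₀ cos²(41° − 0°) = I₀ cos²(41°) = 0.5696 I₀.
I₂ = I₁ cos²(123° − 41°) = 0.5696 I₀ · cos²(82°) = 0.01103 I₀.
I₃ = I₂ cos²(78° − 123°) = 0.01103 I₀ · cos²(45°) = 0.005516 I₀.
I₄ = I₃ cos²(23° − 78°) = 0.005516 I₀ · cos²(55°) = 0.001815 I₀.
Transmitted fraction = 0.001815.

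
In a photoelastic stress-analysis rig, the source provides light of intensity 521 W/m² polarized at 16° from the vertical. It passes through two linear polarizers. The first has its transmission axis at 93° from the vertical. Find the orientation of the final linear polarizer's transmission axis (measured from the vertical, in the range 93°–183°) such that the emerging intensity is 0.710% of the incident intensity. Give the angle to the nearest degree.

By Malus's law, I₁ = I₀ cos²(93° − 16°) = I₀ cos²(77°) = 0.0506 I₀.
Need I₂/I₀ = 0.0071, so cos²(θ − 93°) = 0.0071 / 0.0506 = 0.1403.
θ − 93° = arccos(√0.1403) = 68.0°, giving θ ≈ 93 + 68.0 = 161.0°.

θ ≈ 161°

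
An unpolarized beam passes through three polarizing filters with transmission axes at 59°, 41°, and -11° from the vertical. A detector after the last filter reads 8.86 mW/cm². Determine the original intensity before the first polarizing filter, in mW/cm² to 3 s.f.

I₀ ≈ 51.7 mW/cm²

Unpolarized light through the first polarizer → I₁ = ½ I₀, now polarized at 59°.
I₂ = I₁ cos²(41° − 59°) = 0.5 I₀ · cos²(18°) = 0.4523 I₀.
I₃ = I₂ cos²(-11° − 41°) = 0.4523 I₀ · cos²(52°) = 0.1714 I₀.
So 8.86 mW/cm² = 0.1714 I₀, giving I₀ = 8.86/0.1714 = 51.69 mW/cm².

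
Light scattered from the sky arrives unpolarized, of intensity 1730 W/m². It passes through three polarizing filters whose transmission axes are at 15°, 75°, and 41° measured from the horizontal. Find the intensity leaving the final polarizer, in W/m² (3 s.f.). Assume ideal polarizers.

Unpolarized light through the first polarizer → I₁ = 1730 W/m²/2 = 865 W/m², polarized at 15°.
I₂ = I₁ · cos²(60°) = 865 · 0.25 = 216.3 W/m².
I₃ = I₂ · cos²(34°) = 216.3 · 0.6873 = 148.6 W/m².

I ≈ 149 W/m²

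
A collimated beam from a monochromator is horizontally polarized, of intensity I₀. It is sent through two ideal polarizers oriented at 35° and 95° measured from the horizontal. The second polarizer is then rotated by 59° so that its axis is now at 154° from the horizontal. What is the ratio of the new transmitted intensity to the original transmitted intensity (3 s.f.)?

Before rotation:
By Malus's law, I₁ = I₀ cos²(35° − 0°) = I₀ cos²(35°) = 0.671 I₀.
I₂ = I₁ cos²(95° − 35°) = 0.671 I₀ · cos²(60°) = 0.1678 I₀.
After rotation:
I₁ = I₀ cos²(35° − 0°) = I₀ cos²(35°) = 0.671 I₀.
Angle between axes 1 and 2: 61°. I₂ = 0.671 I₀ · cos²(61°) = 0.1577 I₀.
Ratio = 0.1577 / 0.1678 = 0.9402.

I_new/I_old ≈ 0.940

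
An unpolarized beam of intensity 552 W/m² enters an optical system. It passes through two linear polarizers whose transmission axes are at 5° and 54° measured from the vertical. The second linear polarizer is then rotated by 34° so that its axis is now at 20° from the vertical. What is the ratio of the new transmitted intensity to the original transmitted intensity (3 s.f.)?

Before rotation:
Unpolarized light through the first polarizer → I₁ = ½ I₀, now polarized at 5°.
I₂ = I₁ cos²(54° − 5°) = 0.5 I₀ · cos²(49°) = 0.2152 I₀.
After rotation:
Unpolarized light through the first polarizer → I₁ = ½ I₀, now polarized at 5°.
I₂ = I₁ cos²(20° − 5°) = 0.5 I₀ · cos²(15°) = 0.4665 I₀.
Ratio = 0.4665 / 0.2152 = 2.168.

I_new/I_old ≈ 2.17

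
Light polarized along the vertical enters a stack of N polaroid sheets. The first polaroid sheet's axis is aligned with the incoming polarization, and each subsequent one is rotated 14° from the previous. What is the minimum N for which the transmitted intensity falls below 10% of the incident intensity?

N = 40

First polarizer is aligned with the polarization: full transmission.
Each further stage multiplies by cos²(14°) = 0.9415.
After N polarizers: T = 0.9415^(N−1). Require T < 0.10 ⇒ N−1 > ln(0.10)/ln(0.9415) = 38.18, so N−1 ≥ 39 and N = 40.
Check: N=40 gives T = 0.09517 < 0.10; N=39 gives T = 0.1011.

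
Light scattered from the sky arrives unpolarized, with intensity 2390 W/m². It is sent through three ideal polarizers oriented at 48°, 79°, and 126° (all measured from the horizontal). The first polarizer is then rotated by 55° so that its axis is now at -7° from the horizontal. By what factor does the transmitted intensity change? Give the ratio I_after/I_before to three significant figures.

Before rotation:
Unpolarized light through the first polarizer → I₁ = ½ I₀, now polarized at 48°.
I₂ = I₁ cos²(79° − 48°) = 0.5 I₀ · cos²(31°) = 0.3674 I₀.
I₃ = I₂ cos²(126° − 79°) = 0.3674 I₀ · cos²(47°) = 0.1709 I₀.
After rotation:
Unpolarized light through the first polarizer → I₁ = ½ I₀, now polarized at -7°.
I₂ = I₁ cos²(79° + 7°) = 0.5 I₀ · cos²(86°) = 0.002433 I₀.
I₃ = I₂ cos²(126° − 79°) = 0.002433 I₀ · cos²(47°) = 0.001132 I₀.
Ratio = 0.001132 / 0.1709 = 0.006623.

I_new/I_old ≈ 0.00662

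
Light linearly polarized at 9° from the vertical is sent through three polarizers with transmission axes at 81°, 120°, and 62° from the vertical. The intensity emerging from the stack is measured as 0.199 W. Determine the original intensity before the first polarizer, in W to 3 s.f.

I₀ ≈ 12.3 W

I₁ = I₀ cos²(81° − 9°) = I₀ cos²(72°) = 0.09549 I₀.
I₂ = I₁ cos²(120° − 81°) = 0.09549 I₀ · cos²(39°) = 0.05767 I₀.
I₃ = I₂ cos²(62° − 120°) = 0.05767 I₀ · cos²(58°) = 0.0162 I₀.
So 0.199 W = 0.0162 I₀, giving I₀ = 0.199/0.0162 = 12.29 W.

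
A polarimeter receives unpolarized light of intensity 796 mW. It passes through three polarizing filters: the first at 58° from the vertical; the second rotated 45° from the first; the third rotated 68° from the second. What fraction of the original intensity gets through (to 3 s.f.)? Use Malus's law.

I/I₀ ≈ 0.0351

Unpolarized light through the first polarizer → I₁ = 796 mW/2 = 398 mW, polarized at 58°.
I₂ = I₁ · cos²(45°) = 398 · 0.5 = 199 mW.
I₃ = I₂ · cos²(68°) = 199 · 0.1403 = 27.93 mW.
Transmitted fraction = 0.03508.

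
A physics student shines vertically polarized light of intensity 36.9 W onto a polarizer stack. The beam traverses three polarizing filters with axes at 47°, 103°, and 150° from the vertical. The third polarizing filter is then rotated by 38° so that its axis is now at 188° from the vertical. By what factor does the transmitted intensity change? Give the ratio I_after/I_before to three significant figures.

Before rotation:
By Malus's law, I₁ = I₀ cos²(47° − 0°) = I₀ cos²(47°) = 0.4651 I₀.
I₂ = I₁ cos²(103° − 47°) = 0.4651 I₀ · cos²(56°) = 0.1454 I₀.
I₃ = I₂ cos²(150° − 103°) = 0.1454 I₀ · cos²(47°) = 0.06765 I₀.
After rotation:
I₁ = I₀ cos²(47° − 0°) = I₀ cos²(47°) = 0.4651 I₀.
I₂ = I₁ cos²(103° − 47°) = 0.4651 I₀ · cos²(56°) = 0.1454 I₀.
I₃ = I₂ cos²(188° − 103°) = 0.1454 I₀ · cos²(85°) = 0.001105 I₀.
Ratio = 0.001105 / 0.06765 = 0.01633.

I_new/I_old ≈ 0.0163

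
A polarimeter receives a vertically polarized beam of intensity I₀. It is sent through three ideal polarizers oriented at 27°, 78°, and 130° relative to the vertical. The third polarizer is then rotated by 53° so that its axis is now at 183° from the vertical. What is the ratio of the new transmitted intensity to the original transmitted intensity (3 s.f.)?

I_new/I_old ≈ 0.177

Before rotation:
By Malus's law, I₁ = I₀ cos²(27° − 0°) = I₀ cos²(27°) = 0.7939 I₀.
I₂ = I₁ cos²(78° − 27°) = 0.7939 I₀ · cos²(51°) = 0.3144 I₀.
I₃ = I₂ cos²(130° − 78°) = 0.3144 I₀ · cos²(52°) = 0.1192 I₀.
After rotation:
I₁ = I₀ cos²(27° − 0°) = I₀ cos²(27°) = 0.7939 I₀.
I₂ = I₁ cos²(78° − 27°) = 0.7939 I₀ · cos²(51°) = 0.3144 I₀.
Angle between axes 2 and 3: 75°. I₃ = 0.3144 I₀ · cos²(75°) = 0.02106 I₀.
Ratio = 0.02106 / 0.1192 = 0.1767.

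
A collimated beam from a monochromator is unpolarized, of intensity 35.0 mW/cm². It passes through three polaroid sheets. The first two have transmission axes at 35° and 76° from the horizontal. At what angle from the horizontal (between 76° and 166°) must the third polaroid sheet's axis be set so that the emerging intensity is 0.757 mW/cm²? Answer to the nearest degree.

Unpolarized light through the first polarizer → I₁ = ½ I₀, now polarized at 35°.
I₂ = I₁ cos²(76° − 35°) = 0.5 I₀ · cos²(41°) = 0.2848 I₀.
Target fraction: 0.757 / 35.0 mW/cm² = 0.02163 of I₀.
Need I₃/I₀ = 0.02163, so cos²(θ − 76°) = 0.02163 / 0.2848 = 0.07594.
θ − 76° = arccos(√0.07594) = 74.0°, giving θ ≈ 76 + 74.0 = 150.0°.

θ ≈ 150°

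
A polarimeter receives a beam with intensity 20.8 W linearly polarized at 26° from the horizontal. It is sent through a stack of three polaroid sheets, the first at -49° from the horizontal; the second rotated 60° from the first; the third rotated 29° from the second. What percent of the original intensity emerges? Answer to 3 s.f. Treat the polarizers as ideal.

≈ 1.28%

By Malus's law, I₁ = 20.8 W · cos²(75°) = 1.393 W.
I₂ = I₁ · cos²(60°) = 1.393 · 0.25 = 0.3483 W.
I₃ = I₂ · cos²(29°) = 0.3483 · 0.765 = 0.2665 W.
That is 1.281% of the incident intensity.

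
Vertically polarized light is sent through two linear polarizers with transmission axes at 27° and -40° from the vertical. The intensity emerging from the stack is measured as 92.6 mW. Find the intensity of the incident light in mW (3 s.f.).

I₁ = I₀ cos²(27° − 0°) = I₀ cos²(27°) = 0.7939 I₀.
I₂ = I₁ cos²(-40° − 27°) = 0.7939 I₀ · cos²(67°) = 0.1212 I₀.
So 92.6 mW = 0.1212 I₀, giving I₀ = 92.6/0.1212 = 764 mW.

I₀ ≈ 764 mW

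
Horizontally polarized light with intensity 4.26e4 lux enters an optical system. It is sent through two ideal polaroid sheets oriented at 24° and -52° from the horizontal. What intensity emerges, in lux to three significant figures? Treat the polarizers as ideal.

I ≈ 2080 lux

By Malus's law, I₁ = 4.26e4 lux · cos²(24°) = 3.555e+04 lux.
I₂ = I₁ · cos²(76°) = 3.555e+04 · 0.05853 = 2081 lux.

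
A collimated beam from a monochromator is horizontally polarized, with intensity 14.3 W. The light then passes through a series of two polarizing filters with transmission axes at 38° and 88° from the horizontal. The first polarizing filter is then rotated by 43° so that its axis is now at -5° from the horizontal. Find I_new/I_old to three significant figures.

I_new/I_old ≈ 0.0106

Before rotation:
I₁ = I₀ cos²(38° − 0°) = I₀ cos²(38°) = 0.621 I₀.
I₂ = I₁ cos²(88° − 38°) = 0.621 I₀ · cos²(50°) = 0.2566 I₀.
After rotation:
I₁ = I₀ cos²(-5° − 0°) = I₀ cos²(5°) = 0.9924 I₀.
Angle between axes 1 and 2: 87°. I₂ = 0.9924 I₀ · cos²(87°) = 0.002718 I₀.
Ratio = 0.002718 / 0.2566 = 0.01059.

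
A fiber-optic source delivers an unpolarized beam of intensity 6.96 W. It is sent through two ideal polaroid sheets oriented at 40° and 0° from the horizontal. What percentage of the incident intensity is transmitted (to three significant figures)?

Unpolarized light through the first polarizer → I₁ = 6.96 W/2 = 3.48 W, polarized at 40°.
I₂ = I₁ · cos²(40°) = 3.48 · 0.5868 = 2.042 W.
That is 29.34% of the incident intensity.

≈ 29.3%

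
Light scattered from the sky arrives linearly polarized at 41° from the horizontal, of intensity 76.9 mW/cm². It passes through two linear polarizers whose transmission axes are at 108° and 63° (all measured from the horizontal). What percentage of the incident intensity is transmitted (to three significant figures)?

≈ 7.63%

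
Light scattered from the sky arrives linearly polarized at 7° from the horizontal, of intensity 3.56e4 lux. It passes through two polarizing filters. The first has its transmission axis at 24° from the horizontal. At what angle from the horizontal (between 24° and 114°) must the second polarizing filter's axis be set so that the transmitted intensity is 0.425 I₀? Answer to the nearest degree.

By Malus's law, I₁ = I₀ cos²(24° − 7°) = I₀ cos²(17°) = 0.9145 I₀.
Need I₂/I₀ = 0.425, so cos²(θ − 24°) = 0.425 / 0.9145 = 0.4647.
θ − 24° = arccos(√0.4647) = 47.0°, giving θ ≈ 24 + 47.0 = 71.0°.

θ ≈ 71°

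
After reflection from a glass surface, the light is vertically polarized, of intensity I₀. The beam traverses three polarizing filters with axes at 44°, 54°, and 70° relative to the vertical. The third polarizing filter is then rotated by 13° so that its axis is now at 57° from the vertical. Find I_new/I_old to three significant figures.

I_new/I_old ≈ 1.08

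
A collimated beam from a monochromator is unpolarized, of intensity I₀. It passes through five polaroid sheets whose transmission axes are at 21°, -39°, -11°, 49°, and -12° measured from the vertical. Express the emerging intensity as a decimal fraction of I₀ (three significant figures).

Unpolarized light through the first polarizer → I₁ = ½ I₀, now polarized at 21°.
I₂ = I₁ cos²(-39° − 21°) = 0.5 I₀ · cos²(60°) = 0.125 I₀.
I₃ = I₂ cos²(-11° + 39°) = 0.125 I₀ · cos²(28°) = 0.09745 I₀.
I₄ = I₃ cos²(49° + 11°) = 0.09745 I₀ · cos²(60°) = 0.02436 I₀.
I₅ = I₄ cos²(-12° − 49°) = 0.02436 I₀ · cos²(61°) = 0.005726 I₀.
Transmitted fraction = 0.005726.

≈ 0.00573 I₀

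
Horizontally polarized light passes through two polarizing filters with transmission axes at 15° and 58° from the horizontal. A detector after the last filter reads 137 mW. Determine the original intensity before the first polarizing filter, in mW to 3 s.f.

I₀ ≈ 275 mW

By Malus's law, I₁ = I₀ cos²(15° − 0°) = I₀ cos²(15°) = 0.933 I₀.
I₂ = I₁ cos²(58° − 15°) = 0.933 I₀ · cos²(43°) = 0.499 I₀.
So 137 mW = 0.499 I₀, giving I₀ = 137/0.499 = 274.5 mW.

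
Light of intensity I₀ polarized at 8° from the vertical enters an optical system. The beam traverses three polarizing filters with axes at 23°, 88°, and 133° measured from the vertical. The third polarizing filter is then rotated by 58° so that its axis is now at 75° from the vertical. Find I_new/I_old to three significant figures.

I_new/I_old ≈ 1.90

Before rotation:
I₁ = I₀ cos²(23° − 8°) = I₀ cos²(15°) = 0.933 I₀.
I₂ = I₁ cos²(88° − 23°) = 0.933 I₀ · cos²(65°) = 0.1666 I₀.
I₃ = I₂ cos²(133° − 88°) = 0.1666 I₀ · cos²(45°) = 0.08332 I₀.
After rotation:
I₁ = I₀ cos²(23° − 8°) = I₀ cos²(15°) = 0.933 I₀.
I₂ = I₁ cos²(88° − 23°) = 0.933 I₀ · cos²(65°) = 0.1666 I₀.
I₃ = I₂ cos²(75° − 88°) = 0.1666 I₀ · cos²(13°) = 0.1582 I₀.
Ratio = 0.1582 / 0.08332 = 1.899.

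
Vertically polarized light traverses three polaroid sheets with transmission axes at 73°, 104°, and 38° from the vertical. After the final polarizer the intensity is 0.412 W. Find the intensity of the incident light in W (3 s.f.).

I₀ ≈ 39.7 W

By Malus's law, I₁ = I₀ cos²(73° − 0°) = I₀ cos²(73°) = 0.08548 I₀.
I₂ = I₁ cos²(104° − 73°) = 0.08548 I₀ · cos²(31°) = 0.06281 I₀.
I₃ = I₂ cos²(38° − 104°) = 0.06281 I₀ · cos²(66°) = 0.01039 I₀.
So 0.412 W = 0.01039 I₀, giving I₀ = 0.412/0.01039 = 39.65 W.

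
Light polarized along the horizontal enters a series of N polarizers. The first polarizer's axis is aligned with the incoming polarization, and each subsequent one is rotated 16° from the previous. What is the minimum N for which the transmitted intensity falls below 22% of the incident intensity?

First polarizer is aligned with the polarization: full transmission.
Each further stage multiplies by cos²(16°) = 0.924.
After N polarizers: T = 0.924^(N−1). Require T < 0.22 ⇒ N−1 > ln(0.22)/ln(0.924) = 19.16, so N−1 ≥ 20 and N = 21.
Check: N=21 gives T = 0.2059 < 0.22; N=20 gives T = 0.2228.

N = 21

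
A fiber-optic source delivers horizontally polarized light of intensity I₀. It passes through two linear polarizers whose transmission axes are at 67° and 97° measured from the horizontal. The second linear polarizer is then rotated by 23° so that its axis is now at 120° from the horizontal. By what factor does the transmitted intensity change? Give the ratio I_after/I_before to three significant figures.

I_new/I_old ≈ 0.483

Before rotation:
I₁ = I₀ cos²(67° − 0°) = I₀ cos²(67°) = 0.1527 I₀.
I₂ = I₁ cos²(97° − 67°) = 0.1527 I₀ · cos²(30°) = 0.1145 I₀.
After rotation:
I₁ = I₀ cos²(67° − 0°) = I₀ cos²(67°) = 0.1527 I₀.
I₂ = I₁ cos²(120° − 67°) = 0.1527 I₀ · cos²(53°) = 0.05529 I₀.
Ratio = 0.05529 / 0.1145 = 0.4829.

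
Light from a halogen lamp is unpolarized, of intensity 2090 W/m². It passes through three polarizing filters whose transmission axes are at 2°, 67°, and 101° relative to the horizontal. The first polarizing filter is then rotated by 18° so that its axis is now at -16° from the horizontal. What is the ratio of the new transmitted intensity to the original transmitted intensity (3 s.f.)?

Before rotation:
Unpolarized light through the first polarizer → I₁ = ½ I₀, now polarized at 2°.
I₂ = I₁ cos²(67° − 2°) = 0.5 I₀ · cos²(65°) = 0.0893 I₀.
I₃ = I₂ cos²(101° − 67°) = 0.0893 I₀ · cos²(34°) = 0.06138 I₀.
After rotation:
Unpolarized light through the first polarizer → I₁ = ½ I₀, now polarized at -16°.
I₂ = I₁ cos²(67° + 16°) = 0.5 I₀ · cos²(83°) = 0.007426 I₀.
I₃ = I₂ cos²(101° − 67°) = 0.007426 I₀ · cos²(34°) = 0.005104 I₀.
Ratio = 0.005104 / 0.06138 = 0.08316.

I_new/I_old ≈ 0.0832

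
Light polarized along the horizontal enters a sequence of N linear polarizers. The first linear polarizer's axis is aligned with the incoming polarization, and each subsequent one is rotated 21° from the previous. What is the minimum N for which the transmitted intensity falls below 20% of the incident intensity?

First polarizer is aligned with the polarization: full transmission.
Each further stage multiplies by cos²(21°) = 0.8716.
After N polarizers: T = 0.8716^(N−1). Require T < 0.20 ⇒ N−1 > ln(0.20)/ln(0.8716) = 11.71, so N−1 ≥ 12 and N = 13.
Check: N=13 gives T = 0.1922 < 0.20; N=12 gives T = 0.2205.

N = 13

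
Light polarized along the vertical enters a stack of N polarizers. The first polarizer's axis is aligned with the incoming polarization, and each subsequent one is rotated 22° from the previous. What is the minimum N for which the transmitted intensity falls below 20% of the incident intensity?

First polarizer is aligned with the polarization: full transmission.
Each further stage multiplies by cos²(22°) = 0.8597.
After N polarizers: T = 0.8597^(N−1). Require T < 0.20 ⇒ N−1 > ln(0.20)/ln(0.8597) = 10.64, so N−1 ≥ 11 and N = 12.
Check: N=12 gives T = 0.1895 < 0.20; N=11 gives T = 0.2205.

N = 12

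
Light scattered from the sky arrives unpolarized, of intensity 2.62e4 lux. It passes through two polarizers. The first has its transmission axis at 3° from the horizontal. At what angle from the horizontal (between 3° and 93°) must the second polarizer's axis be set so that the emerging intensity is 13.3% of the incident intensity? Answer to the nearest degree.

θ ≈ 62°

Unpolarized light through the first polarizer → I₁ = ½ I₀, now polarized at 3°.
Need I₂/I₀ = 0.133, so cos²(θ − 3°) = 0.133 / 0.5 = 0.266.
θ − 3° = arccos(√0.266) = 59.0°, giving θ ≈ 3 + 59.0 = 62.0°.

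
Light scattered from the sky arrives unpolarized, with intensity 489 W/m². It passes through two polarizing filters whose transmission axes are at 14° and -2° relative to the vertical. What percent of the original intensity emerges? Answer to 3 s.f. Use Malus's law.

≈ 46.2%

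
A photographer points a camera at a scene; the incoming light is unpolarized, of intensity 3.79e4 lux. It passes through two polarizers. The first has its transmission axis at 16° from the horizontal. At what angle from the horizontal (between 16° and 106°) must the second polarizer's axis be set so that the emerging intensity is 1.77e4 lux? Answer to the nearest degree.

Unpolarized light through the first polarizer → I₁ = ½ I₀, now polarized at 16°.
Target fraction: 1.77e4 / 3.79e4 lux = 0.467 of I₀.
Need I₂/I₀ = 0.467, so cos²(θ − 16°) = 0.467 / 0.5 = 0.934.
θ − 16° = arccos(√0.934) = 14.9°, giving θ ≈ 16 + 14.9 = 30.9°.

θ ≈ 31°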